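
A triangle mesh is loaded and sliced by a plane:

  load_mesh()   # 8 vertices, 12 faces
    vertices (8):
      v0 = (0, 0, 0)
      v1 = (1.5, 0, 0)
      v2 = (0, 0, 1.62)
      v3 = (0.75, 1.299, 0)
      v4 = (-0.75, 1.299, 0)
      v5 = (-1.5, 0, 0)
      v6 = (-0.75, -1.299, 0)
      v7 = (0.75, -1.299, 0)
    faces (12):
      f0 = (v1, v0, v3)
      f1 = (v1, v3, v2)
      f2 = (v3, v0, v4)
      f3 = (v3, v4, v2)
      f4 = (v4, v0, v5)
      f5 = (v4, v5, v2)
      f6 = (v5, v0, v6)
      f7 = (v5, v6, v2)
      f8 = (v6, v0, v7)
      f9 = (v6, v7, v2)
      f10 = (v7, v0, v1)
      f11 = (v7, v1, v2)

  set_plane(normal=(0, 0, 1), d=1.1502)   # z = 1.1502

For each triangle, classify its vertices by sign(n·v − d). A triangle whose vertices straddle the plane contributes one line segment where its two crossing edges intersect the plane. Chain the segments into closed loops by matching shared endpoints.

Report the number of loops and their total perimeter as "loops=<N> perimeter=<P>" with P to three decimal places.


Straddling triangles (6 of 12):
  (v1,v3,v2) [--+] → (0.2175, 0.37671, 1.1502)–(0.435, 0, 1.1502)  len=0.4350
  (v3,v4,v2) [--+] → (-0.2175, 0.37671, 1.1502)–(0.2175, 0.37671, 1.1502)  len=0.4350
  (v4,v5,v2) [--+] → (-0.435, 0, 1.1502)–(-0.2175, 0.37671, 1.1502)  len=0.4350
  (v5,v6,v2) [--+] → (-0.2175, -0.37671, 1.1502)–(-0.435, 0, 1.1502)  len=0.4350
  (v6,v7,v2) [--+] → (0.2175, -0.37671, 1.1502)–(-0.2175, -0.37671, 1.1502)  len=0.4350
  (v7,v1,v2) [--+] → (0.435, 0, 1.1502)–(0.2175, -0.37671, 1.1502)  len=0.4350

Chained into 1 loop(s):
  loop 1: 6 segments, perimeter = 2.6100
Total perimeter = 2.610

loops=1 perimeter=2.610


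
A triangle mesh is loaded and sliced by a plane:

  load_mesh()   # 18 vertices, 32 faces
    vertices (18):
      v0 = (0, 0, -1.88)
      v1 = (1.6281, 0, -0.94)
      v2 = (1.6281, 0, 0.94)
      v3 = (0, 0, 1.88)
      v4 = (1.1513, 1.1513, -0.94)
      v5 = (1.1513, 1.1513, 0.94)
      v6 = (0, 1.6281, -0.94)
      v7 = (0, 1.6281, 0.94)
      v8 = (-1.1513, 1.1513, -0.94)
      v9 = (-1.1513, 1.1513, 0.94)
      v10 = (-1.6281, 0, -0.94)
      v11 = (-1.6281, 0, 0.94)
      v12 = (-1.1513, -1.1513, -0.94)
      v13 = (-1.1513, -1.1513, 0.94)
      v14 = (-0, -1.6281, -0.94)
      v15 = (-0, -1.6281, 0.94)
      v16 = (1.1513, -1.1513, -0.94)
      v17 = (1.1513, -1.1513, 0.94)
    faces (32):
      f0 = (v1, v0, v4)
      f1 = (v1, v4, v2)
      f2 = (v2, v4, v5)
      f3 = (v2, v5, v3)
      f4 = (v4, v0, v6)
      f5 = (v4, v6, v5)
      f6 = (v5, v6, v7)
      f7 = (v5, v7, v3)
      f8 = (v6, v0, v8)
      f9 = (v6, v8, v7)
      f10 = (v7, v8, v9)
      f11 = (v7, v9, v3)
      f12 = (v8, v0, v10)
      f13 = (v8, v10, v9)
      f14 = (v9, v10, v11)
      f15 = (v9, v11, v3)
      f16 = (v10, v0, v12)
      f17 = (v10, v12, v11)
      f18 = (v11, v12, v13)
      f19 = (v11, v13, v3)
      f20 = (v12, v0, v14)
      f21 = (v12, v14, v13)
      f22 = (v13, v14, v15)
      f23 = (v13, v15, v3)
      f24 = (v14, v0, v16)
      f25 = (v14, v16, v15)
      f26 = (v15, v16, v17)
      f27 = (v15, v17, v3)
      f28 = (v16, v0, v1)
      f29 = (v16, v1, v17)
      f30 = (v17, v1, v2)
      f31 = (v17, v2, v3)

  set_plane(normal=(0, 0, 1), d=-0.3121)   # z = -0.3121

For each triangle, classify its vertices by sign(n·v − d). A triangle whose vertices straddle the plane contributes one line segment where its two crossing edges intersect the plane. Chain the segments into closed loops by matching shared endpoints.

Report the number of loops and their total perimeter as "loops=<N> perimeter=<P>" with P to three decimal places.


Straddling triangles (16 of 32):
  (v1,v4,v2) [--+] → (1.31055, 0.766778, -0.3121)–(1.6281, 0, -0.3121)  len=0.8299
  (v2,v4,v5) [+-+] → (1.31055, 0.766778, -0.3121)–(1.1513, 1.1513, -0.3121)  len=0.4162
  (v4,v6,v5) [--+] → (0.384522, 1.46885, -0.3121)–(1.1513, 1.1513, -0.3121)  len=0.8299
  (v5,v6,v7) [+-+] → (0.384522, 1.46885, -0.3121)–(0, 1.6281, -0.3121)  len=0.4162
  (v6,v8,v7) [--+] → (-0.766778, 1.31055, -0.3121)–(0, 1.6281, -0.3121)  len=0.8299
  (v7,v8,v9) [+-+] → (-0.766778, 1.31055, -0.3121)–(-1.1513, 1.1513, -0.3121)  len=0.4162
  (v8,v10,v9) [--+] → (-1.46885, 0.384522, -0.3121)–(-1.1513, 1.1513, -0.3121)  len=0.8299
  (v9,v10,v11) [+-+] → (-1.46885, 0.384522, -0.3121)–(-1.6281, 0, -0.3121)  len=0.4162
  (v10,v12,v11) [--+] → (-1.31055, -0.766778, -0.3121)–(-1.6281, 0, -0.3121)  len=0.8299
  (v11,v12,v13) [+-+] → (-1.31055, -0.766778, -0.3121)–(-1.1513, -1.1513, -0.3121)  len=0.4162
  (v12,v14,v13) [--+] → (-0.384522, -1.46885, -0.3121)–(-1.1513, -1.1513, -0.3121)  len=0.8299
  (v13,v14,v15) [+-+] → (-0.384522, -1.46885, -0.3121)–(0, -1.6281, -0.3121)  len=0.4162
  (v14,v16,v15) [--+] → (0.766778, -1.31055, -0.3121)–(0, -1.6281, -0.3121)  len=0.8299
  (v15,v16,v17) [+-+] → (0.766778, -1.31055, -0.3121)–(1.1513, -1.1513, -0.3121)  len=0.4162
  (v16,v1,v17) [--+] → (1.46885, -0.384522, -0.3121)–(1.1513, -1.1513, -0.3121)  len=0.8299
  (v17,v1,v2) [+-+] → (1.46885, -0.384522, -0.3121)–(1.6281, 0, -0.3121)  len=0.4162

Chained into 1 loop(s):
  loop 1: 16 segments, perimeter = 9.9690
Total perimeter = 9.969

loops=1 perimeter=9.969


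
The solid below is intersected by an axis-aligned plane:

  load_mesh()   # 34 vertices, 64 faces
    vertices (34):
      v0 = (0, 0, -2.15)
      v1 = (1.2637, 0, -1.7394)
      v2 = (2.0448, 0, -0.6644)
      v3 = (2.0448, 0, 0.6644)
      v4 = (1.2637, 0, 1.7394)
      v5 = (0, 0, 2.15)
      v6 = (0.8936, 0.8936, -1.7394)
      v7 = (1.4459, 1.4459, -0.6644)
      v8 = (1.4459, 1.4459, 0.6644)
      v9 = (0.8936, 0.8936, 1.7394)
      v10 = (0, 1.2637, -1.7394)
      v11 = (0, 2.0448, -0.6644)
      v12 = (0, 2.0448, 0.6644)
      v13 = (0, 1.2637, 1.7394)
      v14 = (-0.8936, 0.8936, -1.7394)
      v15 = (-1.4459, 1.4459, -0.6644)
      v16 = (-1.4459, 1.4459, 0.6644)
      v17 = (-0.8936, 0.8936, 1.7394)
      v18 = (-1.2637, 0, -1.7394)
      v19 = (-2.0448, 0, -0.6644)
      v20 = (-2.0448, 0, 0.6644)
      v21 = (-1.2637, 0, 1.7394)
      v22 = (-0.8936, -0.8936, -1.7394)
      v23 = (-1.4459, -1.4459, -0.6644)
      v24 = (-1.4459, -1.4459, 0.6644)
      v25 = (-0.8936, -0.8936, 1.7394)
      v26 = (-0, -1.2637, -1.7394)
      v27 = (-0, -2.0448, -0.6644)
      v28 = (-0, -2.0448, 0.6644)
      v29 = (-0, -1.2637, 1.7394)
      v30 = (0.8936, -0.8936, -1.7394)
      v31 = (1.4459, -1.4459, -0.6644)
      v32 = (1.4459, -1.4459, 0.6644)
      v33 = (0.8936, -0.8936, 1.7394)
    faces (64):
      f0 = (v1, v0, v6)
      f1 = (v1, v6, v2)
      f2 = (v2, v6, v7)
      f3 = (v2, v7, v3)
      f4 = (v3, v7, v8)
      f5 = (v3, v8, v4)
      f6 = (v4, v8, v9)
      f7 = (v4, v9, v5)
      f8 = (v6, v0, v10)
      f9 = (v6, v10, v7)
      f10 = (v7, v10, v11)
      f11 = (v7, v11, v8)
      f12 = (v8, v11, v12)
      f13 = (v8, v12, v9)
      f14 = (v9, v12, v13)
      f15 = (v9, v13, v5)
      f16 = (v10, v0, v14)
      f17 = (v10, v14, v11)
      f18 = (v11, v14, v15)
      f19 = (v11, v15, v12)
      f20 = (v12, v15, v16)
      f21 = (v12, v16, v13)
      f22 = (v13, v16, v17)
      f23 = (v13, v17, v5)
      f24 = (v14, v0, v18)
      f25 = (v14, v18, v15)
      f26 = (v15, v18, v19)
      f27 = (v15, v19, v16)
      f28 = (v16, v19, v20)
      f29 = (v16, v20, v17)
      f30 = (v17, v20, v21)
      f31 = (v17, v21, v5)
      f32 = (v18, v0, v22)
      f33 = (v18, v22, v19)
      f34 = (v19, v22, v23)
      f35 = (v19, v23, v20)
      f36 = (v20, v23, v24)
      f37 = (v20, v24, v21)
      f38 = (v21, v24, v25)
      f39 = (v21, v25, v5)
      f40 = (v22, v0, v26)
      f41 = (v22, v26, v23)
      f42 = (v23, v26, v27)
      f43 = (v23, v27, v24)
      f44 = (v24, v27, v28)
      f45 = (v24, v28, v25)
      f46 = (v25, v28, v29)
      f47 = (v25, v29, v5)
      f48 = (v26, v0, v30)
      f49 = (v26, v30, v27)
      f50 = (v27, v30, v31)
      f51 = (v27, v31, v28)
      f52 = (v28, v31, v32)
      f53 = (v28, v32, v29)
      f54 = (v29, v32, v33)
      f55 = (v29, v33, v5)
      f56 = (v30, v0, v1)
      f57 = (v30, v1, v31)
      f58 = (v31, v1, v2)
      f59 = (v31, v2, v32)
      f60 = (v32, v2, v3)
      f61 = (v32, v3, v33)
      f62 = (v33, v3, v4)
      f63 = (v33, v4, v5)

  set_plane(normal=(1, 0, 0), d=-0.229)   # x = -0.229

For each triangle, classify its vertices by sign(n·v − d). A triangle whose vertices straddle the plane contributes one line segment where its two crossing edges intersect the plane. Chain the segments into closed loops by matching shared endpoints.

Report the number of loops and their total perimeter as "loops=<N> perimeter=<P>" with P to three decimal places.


Straddling triangles (20 of 64):
  (v10,v0,v14) [++-] → (-0.229, 0.229, -2.04478)–(-0.229, 1.16886, -1.7394)  len=0.9882
  (v10,v14,v11) [+-+] → (-0.229, 1.16886, -1.7394)–(-0.229, 1.74979, -0.939887)  len=0.9883
  (v11,v14,v15) [+--] → (-0.229, 1.74979, -0.939887)–(-0.229, 1.94995, -0.6644)  len=0.3405
  (v11,v15,v12) [+-+] → (-0.229, 1.94995, -0.6644)–(-0.229, 1.94995, 0.453946)  len=1.1183
  (v12,v15,v16) [+--] → (-0.229, 1.94995, 0.453946)–(-0.229, 1.94995, 0.6644)  len=0.2105
  (v12,v16,v13) [+-+] → (-0.229, 1.94995, 0.6644)–(-0.229, 1.29256, 1.56914)  len=1.1184
  (v13,v16,v17) [+--] → (-0.229, 1.29256, 1.56914)–(-0.229, 1.16886, 1.7394)  len=0.2105
  (v13,v17,v5) [+-+] → (-0.229, 1.16886, 1.7394)–(-0.229, 0.229, 2.04478)  len=0.9882
  (v14,v0,v18) [-+-] → (-0.229, 0.229, -2.04478)–(-0.229, 0, -2.07559)  len=0.2311
  (v17,v21,v5) [--+] → (-0.229, 0, 2.07559)–(-0.229, 0.229, 2.04478)  len=0.2311
  (v18,v0,v22) [-+-] → (-0.229, 0, -2.07559)–(-0.229, -0.229, -2.04478)  len=0.2311
  (v21,v25,v5) [--+] → (-0.229, -0.229, 2.04478)–(-0.229, 0, 2.07559)  len=0.2311
  (v22,v0,v26) [-++] → (-0.229, -0.229, -2.04478)–(-0.229, -1.16886, -1.7394)  len=0.9882
  (v22,v26,v23) [-+-] → (-0.229, -1.16886, -1.7394)–(-0.229, -1.29256, -1.56914)  len=0.2105
  (v23,v26,v27) [-++] → (-0.229, -1.29256, -1.56914)–(-0.229, -1.94995, -0.6644)  len=1.1184
  (v23,v27,v24) [-+-] → (-0.229, -1.94995, -0.6644)–(-0.229, -1.94995, -0.453946)  len=0.2105
  (v24,v27,v28) [-++] → (-0.229, -1.94995, -0.453946)–(-0.229, -1.94995, 0.6644)  len=1.1183
  (v24,v28,v25) [-+-] → (-0.229, -1.94995, 0.6644)–(-0.229, -1.74979, 0.939887)  len=0.3405
  (v25,v28,v29) [-++] → (-0.229, -1.74979, 0.939887)–(-0.229, -1.16886, 1.7394)  len=0.9883
  (v25,v29,v5) [-++] → (-0.229, -1.16886, 1.7394)–(-0.229, -0.229, 2.04478)  len=0.9882

Chained into 1 loop(s):
  loop 1: 20 segments, perimeter = 12.8500
Total perimeter = 12.850

loops=1 perimeter=12.850


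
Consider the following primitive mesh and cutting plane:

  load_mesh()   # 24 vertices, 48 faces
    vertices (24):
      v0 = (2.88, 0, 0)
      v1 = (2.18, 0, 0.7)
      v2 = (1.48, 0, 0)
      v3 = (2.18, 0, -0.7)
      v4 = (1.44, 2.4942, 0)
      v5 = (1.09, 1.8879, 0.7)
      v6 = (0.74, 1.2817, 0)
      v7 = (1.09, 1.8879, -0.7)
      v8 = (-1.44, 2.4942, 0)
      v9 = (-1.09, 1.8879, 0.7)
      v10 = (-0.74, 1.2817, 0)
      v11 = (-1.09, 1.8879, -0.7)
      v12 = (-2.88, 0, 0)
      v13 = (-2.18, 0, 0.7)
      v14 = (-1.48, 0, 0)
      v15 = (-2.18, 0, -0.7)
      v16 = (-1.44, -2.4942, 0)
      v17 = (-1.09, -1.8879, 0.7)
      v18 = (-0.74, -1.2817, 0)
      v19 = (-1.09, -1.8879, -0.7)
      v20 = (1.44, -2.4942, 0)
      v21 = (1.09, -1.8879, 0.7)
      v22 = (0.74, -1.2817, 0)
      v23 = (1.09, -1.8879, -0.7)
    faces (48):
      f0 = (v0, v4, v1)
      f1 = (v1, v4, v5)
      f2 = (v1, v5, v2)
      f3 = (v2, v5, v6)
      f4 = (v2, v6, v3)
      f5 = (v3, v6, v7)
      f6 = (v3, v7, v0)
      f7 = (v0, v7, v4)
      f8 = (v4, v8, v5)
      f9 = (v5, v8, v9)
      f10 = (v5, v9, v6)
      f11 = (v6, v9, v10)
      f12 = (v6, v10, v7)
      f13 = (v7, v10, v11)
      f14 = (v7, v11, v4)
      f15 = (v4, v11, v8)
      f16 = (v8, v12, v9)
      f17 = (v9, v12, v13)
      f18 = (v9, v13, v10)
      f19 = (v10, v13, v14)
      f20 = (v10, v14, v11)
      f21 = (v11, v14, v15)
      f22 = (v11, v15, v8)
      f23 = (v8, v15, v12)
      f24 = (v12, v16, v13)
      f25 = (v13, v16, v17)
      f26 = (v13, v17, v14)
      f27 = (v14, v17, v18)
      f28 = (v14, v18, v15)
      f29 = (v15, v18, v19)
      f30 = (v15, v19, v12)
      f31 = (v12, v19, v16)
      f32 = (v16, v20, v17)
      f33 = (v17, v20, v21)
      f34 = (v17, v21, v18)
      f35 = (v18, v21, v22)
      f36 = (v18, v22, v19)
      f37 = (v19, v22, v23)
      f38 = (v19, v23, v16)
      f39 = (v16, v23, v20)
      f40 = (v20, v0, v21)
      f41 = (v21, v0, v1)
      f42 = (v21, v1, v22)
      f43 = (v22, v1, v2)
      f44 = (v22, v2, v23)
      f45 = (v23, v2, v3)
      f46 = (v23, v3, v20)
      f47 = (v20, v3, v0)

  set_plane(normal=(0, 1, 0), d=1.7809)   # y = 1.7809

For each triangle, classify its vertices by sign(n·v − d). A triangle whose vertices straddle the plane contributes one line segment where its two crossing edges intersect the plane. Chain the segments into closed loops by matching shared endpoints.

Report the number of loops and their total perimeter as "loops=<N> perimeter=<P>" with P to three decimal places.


loops=1 perimeter=8.772

Straddling triangles (18 of 48):
  (v0,v4,v1) [-+-] → (1.85182, 1.7809, 0)–(1.65163, 1.7809, 0.200188)  len=0.2831
  (v1,v4,v5) [-++] → (1.65163, 1.7809, 0.200188)–(1.15178, 1.7809, 0.7)  len=0.7069
  (v1,v5,v2) [-+-] → (1.15178, 1.7809, 0.7)–(1.1121, 1.7809, 0.660326)  len=0.0561
  (v2,v5,v6) [-+-] → (1.1121, 1.7809, 0.660326)–(1.02822, 1.7809, 0.576443)  len=0.1186
  (v3,v6,v7) [--+] → (1.02822, 1.7809, -0.576443)–(1.15178, 1.7809, -0.7)  len=0.1747
  (v3,v7,v0) [-+-] → (1.15178, 1.7809, -0.7)–(1.19145, 1.7809, -0.660326)  len=0.0561
  (v0,v7,v4) [-++] → (1.19145, 1.7809, -0.660326)–(1.85182, 1.7809, 0)  len=0.9339
  (v5,v9,v6) [++-] → (-0.766988, 1.7809, 0.576443)–(1.02822, 1.7809, 0.576443)  len=1.7952
  (v6,v9,v10) [-+-] → (-0.766988, 1.7809, 0.576443)–(-1.02822, 1.7809, 0.576443)  len=0.2612
  (v6,v10,v7) [--+] → (0.766988, 1.7809, -0.576443)–(1.02822, 1.7809, -0.576443)  len=0.2612
  (v7,v10,v11) [+-+] → (0.766988, 1.7809, -0.576443)–(-1.02822, 1.7809, -0.576443)  len=1.7952
  (v8,v12,v9) [+-+] → (-1.85182, 1.7809, 0)–(-1.19145, 1.7809, 0.660326)  len=0.9339
  (v9,v12,v13) [+--] → (-1.19145, 1.7809, 0.660326)–(-1.15178, 1.7809, 0.7)  len=0.0561
  (v9,v13,v10) [+--] → (-1.15178, 1.7809, 0.7)–(-1.02822, 1.7809, 0.576443)  len=0.1747
  (v10,v14,v11) [--+] → (-1.1121, 1.7809, -0.660326)–(-1.02822, 1.7809, -0.576443)  len=0.1186
  (v11,v14,v15) [+--] → (-1.1121, 1.7809, -0.660326)–(-1.15178, 1.7809, -0.7)  len=0.0561
  (v11,v15,v8) [+-+] → (-1.15178, 1.7809, -0.7)–(-1.65163, 1.7809, -0.200188)  len=0.7069
  (v8,v15,v12) [+--] → (-1.65163, 1.7809, -0.200188)–(-1.85182, 1.7809, 0)  len=0.2831

Chained into 1 loop(s):
  loop 1: 18 segments, perimeter = 8.7717
Total perimeter = 8.772


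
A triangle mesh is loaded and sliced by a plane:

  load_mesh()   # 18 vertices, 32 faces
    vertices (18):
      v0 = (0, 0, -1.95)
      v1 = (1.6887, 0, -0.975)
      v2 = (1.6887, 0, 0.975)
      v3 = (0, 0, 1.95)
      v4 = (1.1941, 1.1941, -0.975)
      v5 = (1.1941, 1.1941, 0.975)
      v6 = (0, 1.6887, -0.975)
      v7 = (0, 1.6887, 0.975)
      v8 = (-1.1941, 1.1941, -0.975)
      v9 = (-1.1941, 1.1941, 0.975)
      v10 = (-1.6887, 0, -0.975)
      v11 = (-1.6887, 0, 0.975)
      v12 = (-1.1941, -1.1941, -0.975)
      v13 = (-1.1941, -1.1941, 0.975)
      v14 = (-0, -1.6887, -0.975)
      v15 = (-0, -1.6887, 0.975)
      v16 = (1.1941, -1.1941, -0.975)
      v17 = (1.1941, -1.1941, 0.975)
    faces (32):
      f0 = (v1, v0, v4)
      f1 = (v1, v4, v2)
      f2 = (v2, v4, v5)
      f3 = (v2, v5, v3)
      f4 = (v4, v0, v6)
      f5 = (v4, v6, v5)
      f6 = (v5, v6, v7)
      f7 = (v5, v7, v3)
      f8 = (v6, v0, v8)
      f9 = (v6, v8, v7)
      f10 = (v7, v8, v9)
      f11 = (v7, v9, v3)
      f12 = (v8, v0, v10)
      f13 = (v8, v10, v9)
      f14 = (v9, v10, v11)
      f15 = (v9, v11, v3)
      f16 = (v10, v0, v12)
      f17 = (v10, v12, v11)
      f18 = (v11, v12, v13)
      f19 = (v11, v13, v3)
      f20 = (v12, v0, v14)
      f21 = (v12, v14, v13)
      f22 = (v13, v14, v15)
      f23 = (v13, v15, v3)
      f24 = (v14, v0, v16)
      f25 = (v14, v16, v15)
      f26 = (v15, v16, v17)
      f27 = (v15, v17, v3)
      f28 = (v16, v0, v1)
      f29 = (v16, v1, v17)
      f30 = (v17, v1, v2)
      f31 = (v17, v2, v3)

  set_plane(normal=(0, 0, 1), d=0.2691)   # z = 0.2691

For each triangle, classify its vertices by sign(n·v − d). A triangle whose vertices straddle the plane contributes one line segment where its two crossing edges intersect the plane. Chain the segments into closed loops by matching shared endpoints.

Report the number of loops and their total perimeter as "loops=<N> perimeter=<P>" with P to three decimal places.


loops=1 perimeter=10.340

Straddling triangles (16 of 32):
  (v1,v4,v2) [--+] → (1.50965, 0.432264, 0.2691)–(1.6887, 0, 0.2691)  len=0.4679
  (v2,v4,v5) [+-+] → (1.50965, 0.432264, 0.2691)–(1.1941, 1.1941, 0.2691)  len=0.8246
  (v4,v6,v5) [--+] → (0.761836, 1.37315, 0.2691)–(1.1941, 1.1941, 0.2691)  len=0.4679
  (v5,v6,v7) [+-+] → (0.761836, 1.37315, 0.2691)–(0, 1.6887, 0.2691)  len=0.8246
  (v6,v8,v7) [--+] → (-0.432264, 1.50965, 0.2691)–(0, 1.6887, 0.2691)  len=0.4679
  (v7,v8,v9) [+-+] → (-0.432264, 1.50965, 0.2691)–(-1.1941, 1.1941, 0.2691)  len=0.8246
  (v8,v10,v9) [--+] → (-1.37315, 0.761836, 0.2691)–(-1.1941, 1.1941, 0.2691)  len=0.4679
  (v9,v10,v11) [+-+] → (-1.37315, 0.761836, 0.2691)–(-1.6887, 0, 0.2691)  len=0.8246
  (v10,v12,v11) [--+] → (-1.50965, -0.432264, 0.2691)–(-1.6887, 0, 0.2691)  len=0.4679
  (v11,v12,v13) [+-+] → (-1.50965, -0.432264, 0.2691)–(-1.1941, -1.1941, 0.2691)  len=0.8246
  (v12,v14,v13) [--+] → (-0.761836, -1.37315, 0.2691)–(-1.1941, -1.1941, 0.2691)  len=0.4679
  (v13,v14,v15) [+-+] → (-0.761836, -1.37315, 0.2691)–(0, -1.6887, 0.2691)  len=0.8246
  (v14,v16,v15) [--+] → (0.432264, -1.50965, 0.2691)–(0, -1.6887, 0.2691)  len=0.4679
  (v15,v16,v17) [+-+] → (0.432264, -1.50965, 0.2691)–(1.1941, -1.1941, 0.2691)  len=0.8246
  (v16,v1,v17) [--+] → (1.37315, -0.761836, 0.2691)–(1.1941, -1.1941, 0.2691)  len=0.4679
  (v17,v1,v2) [+-+] → (1.37315, -0.761836, 0.2691)–(1.6887, 0, 0.2691)  len=0.8246

Chained into 1 loop(s):
  loop 1: 16 segments, perimeter = 10.3398
Total perimeter = 10.340


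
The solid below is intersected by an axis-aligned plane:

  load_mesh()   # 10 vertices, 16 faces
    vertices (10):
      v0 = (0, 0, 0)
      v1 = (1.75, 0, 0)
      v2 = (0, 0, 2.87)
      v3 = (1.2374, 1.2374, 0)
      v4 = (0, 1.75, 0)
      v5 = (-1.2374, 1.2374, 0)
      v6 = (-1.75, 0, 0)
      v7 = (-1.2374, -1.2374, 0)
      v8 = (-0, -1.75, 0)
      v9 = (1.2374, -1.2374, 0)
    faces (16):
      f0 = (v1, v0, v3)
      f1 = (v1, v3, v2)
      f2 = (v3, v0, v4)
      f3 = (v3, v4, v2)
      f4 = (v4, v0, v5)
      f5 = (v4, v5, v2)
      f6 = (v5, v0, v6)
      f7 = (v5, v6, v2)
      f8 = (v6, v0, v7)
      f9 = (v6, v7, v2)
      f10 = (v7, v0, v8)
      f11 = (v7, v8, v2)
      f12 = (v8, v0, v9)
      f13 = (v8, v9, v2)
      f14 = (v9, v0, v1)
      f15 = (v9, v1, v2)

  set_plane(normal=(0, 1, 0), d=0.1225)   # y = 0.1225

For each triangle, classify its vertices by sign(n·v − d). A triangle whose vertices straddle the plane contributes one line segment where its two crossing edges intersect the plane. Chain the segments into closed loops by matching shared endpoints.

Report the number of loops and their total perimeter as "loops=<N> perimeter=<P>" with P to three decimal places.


Straddling triangles (8 of 16):
  (v1,v0,v3) [--+] → (0.1225, 0.1225, 0)–(1.69925, 0.1225, 0)  len=1.5768
  (v1,v3,v2) [-+-] → (1.69925, 0.1225, 0)–(0.1225, 0.1225, 2.58588)  len=3.0287
  (v3,v0,v4) [+-+] → (0.1225, 0.1225, 0)–(0, 0.1225, 0)  len=0.1225
  (v3,v4,v2) [++-] → (0, 0.1225, 2.6691)–(0.1225, 0.1225, 2.58588)  len=0.1481
  (v4,v0,v5) [+-+] → (0, 0.1225, 0)–(-0.1225, 0.1225, 0)  len=0.1225
  (v4,v5,v2) [++-] → (-0.1225, 0.1225, 2.58588)–(0, 0.1225, 2.6691)  len=0.1481
  (v5,v0,v6) [+--] → (-0.1225, 0.1225, 0)–(-1.69925, 0.1225, 0)  len=1.5768
  (v5,v6,v2) [+--] → (-1.69925, 0.1225, 0)–(-0.1225, 0.1225, 2.58588)  len=3.0287

Chained into 1 loop(s):
  loop 1: 8 segments, perimeter = 9.7521
Total perimeter = 9.752

loops=1 perimeter=9.752


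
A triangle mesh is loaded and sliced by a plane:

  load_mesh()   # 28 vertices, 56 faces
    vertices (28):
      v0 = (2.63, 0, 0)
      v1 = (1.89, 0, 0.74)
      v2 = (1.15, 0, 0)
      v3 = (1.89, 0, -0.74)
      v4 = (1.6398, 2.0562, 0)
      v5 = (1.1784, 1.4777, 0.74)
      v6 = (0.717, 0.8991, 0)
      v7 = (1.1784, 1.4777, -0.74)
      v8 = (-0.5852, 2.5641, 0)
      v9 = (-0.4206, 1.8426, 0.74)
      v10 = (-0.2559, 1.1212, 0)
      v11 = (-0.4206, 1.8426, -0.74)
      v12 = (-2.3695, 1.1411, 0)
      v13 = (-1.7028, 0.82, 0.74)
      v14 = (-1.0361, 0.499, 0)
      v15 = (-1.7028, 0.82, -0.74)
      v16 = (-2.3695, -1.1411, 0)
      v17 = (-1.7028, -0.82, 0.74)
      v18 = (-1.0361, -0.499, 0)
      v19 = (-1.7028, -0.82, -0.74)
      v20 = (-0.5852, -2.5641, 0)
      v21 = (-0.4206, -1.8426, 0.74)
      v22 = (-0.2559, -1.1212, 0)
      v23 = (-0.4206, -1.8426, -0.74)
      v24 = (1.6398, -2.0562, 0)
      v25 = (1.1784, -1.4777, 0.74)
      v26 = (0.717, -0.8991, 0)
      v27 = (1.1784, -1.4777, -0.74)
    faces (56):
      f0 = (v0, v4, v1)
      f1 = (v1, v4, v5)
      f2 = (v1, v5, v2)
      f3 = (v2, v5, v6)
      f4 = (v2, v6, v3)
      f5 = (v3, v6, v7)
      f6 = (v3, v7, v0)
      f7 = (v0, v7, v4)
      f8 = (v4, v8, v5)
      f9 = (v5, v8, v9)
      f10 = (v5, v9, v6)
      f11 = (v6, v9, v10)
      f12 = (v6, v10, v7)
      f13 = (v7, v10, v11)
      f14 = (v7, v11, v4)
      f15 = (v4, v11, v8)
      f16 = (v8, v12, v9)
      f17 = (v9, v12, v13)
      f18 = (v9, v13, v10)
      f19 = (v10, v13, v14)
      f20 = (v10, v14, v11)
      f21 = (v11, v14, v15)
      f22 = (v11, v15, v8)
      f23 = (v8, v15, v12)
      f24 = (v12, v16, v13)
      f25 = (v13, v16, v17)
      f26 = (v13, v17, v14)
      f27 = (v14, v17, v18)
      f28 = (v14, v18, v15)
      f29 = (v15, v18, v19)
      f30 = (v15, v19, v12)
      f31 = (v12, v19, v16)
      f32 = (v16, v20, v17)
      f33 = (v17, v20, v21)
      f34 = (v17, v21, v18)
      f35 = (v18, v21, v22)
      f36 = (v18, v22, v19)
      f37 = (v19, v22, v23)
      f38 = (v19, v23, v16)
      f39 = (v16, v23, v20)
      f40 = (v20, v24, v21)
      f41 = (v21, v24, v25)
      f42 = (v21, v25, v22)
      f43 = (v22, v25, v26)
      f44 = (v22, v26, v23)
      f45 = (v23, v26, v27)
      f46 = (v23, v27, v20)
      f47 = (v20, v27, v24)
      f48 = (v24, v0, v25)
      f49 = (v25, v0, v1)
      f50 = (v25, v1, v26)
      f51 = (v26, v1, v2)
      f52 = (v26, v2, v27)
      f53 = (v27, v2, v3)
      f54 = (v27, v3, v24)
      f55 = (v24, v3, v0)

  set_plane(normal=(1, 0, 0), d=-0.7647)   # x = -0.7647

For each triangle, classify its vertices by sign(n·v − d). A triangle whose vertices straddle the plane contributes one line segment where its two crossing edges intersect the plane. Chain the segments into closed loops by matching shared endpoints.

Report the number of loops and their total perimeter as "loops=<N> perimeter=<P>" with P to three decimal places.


Straddling triangles (16 of 56):
  (v8,v12,v9) [+-+] → (-0.7647, 2.42095, 0)–(-0.7647, 1.71874, 0.609345)  len=0.9297
  (v9,v12,v13) [+--] → (-0.7647, 1.71874, 0.609345)–(-0.7647, 1.56817, 0.74)  len=0.1994
  (v9,v13,v10) [+-+] → (-0.7647, 1.56817, 0.74)–(-0.7647, 1.01528, 0.26022)  len=0.7320
  (v10,v13,v14) [+--] → (-0.7647, 1.01528, 0.26022)–(-0.7647, 0.715438, 0)  len=0.3970
  (v10,v14,v11) [+-+] → (-0.7647, 0.715438, 0)–(-0.7647, 1.09145, -0.326297)  len=0.4979
  (v11,v14,v15) [+--] → (-0.7647, 1.09145, -0.326297)–(-0.7647, 1.56817, -0.74)  len=0.6312
  (v11,v15,v8) [+-+] → (-0.7647, 1.56817, -0.74)–(-0.7647, 2.28398, -0.118853)  len=0.9477
  (v8,v15,v12) [+--] → (-0.7647, 2.28398, -0.118853)–(-0.7647, 2.42095, 0)  len=0.1813
  (v16,v20,v17) [-+-] → (-0.7647, -2.42095, 0)–(-0.7647, -2.28398, 0.118853)  len=0.1813
  (v17,v20,v21) [-++] → (-0.7647, -2.28398, 0.118853)–(-0.7647, -1.56817, 0.74)  len=0.9477
  (v17,v21,v18) [-+-] → (-0.7647, -1.56817, 0.74)–(-0.7647, -1.09145, 0.326297)  len=0.6312
  (v18,v21,v22) [-++] → (-0.7647, -1.09145, 0.326297)–(-0.7647, -0.715438, 0)  len=0.4979
  (v18,v22,v19) [-+-] → (-0.7647, -0.715438, 0)–(-0.7647, -1.01528, -0.26022)  len=0.3970
  (v19,v22,v23) [-++] → (-0.7647, -1.01528, -0.26022)–(-0.7647, -1.56817, -0.74)  len=0.7320
  (v19,v23,v16) [-+-] → (-0.7647, -1.56817, -0.74)–(-0.7647, -1.71874, -0.609345)  len=0.1994
  (v16,v23,v20) [-++] → (-0.7647, -1.71874, -0.609345)–(-0.7647, -2.42095, 0)  len=0.9297

Chained into 2 loop(s):
  loop 1: 8 segments, perimeter = 4.5163
  loop 2: 8 segments, perimeter = 4.5163
Total perimeter = 9.033

loops=2 perimeter=9.033


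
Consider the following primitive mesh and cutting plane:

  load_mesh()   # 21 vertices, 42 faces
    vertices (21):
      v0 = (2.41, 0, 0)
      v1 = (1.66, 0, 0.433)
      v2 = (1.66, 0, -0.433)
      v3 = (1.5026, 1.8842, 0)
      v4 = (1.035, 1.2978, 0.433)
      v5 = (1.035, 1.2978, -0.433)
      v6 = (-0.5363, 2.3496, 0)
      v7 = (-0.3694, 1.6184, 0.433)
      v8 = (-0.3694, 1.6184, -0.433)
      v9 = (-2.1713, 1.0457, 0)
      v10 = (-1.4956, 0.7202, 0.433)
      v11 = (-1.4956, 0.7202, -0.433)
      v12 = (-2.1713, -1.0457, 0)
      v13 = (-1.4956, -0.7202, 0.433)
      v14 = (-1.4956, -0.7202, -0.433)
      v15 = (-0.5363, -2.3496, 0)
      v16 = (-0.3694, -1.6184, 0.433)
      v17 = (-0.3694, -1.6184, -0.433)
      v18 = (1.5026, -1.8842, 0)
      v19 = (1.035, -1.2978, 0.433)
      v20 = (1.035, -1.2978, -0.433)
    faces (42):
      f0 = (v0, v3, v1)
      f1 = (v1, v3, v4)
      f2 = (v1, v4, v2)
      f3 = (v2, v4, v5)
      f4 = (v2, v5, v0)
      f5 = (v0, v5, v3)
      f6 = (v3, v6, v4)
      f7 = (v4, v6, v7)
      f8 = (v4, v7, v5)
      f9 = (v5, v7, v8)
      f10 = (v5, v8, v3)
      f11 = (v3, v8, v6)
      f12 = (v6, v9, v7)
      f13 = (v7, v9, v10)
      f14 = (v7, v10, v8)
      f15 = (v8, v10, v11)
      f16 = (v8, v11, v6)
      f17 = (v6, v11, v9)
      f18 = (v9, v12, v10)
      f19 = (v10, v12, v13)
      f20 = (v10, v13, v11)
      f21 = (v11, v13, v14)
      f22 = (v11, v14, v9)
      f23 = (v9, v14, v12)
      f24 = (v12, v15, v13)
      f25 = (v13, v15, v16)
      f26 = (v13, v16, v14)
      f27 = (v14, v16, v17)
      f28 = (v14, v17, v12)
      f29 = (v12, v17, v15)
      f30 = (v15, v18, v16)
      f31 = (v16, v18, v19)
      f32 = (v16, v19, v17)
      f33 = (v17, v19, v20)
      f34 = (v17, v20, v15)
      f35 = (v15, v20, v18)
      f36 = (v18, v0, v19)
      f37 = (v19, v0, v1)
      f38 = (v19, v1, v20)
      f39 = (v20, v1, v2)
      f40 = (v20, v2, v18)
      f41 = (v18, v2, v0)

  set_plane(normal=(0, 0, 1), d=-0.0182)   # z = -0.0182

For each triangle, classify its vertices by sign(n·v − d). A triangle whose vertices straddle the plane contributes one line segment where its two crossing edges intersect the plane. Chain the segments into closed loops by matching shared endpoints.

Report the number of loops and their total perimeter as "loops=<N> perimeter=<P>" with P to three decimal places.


loops=2 perimeter=24.531

Straddling triangles (28 of 42):
  (v1,v4,v2) [++-] → (1.36064, 0.621625, -0.0182)–(1.66, 0, -0.0182)  len=0.6900
  (v2,v4,v5) [-+-] → (1.36064, 0.621625, -0.0182)–(1.035, 1.2978, -0.0182)  len=0.7505
  (v2,v5,v0) [--+] → (2.35221, 0.0545496, -0.0182)–(2.37848, 0, -0.0182)  len=0.0605
  (v0,v5,v3) [+-+] → (2.35221, 0.0545496, -0.0182)–(1.48295, 1.85955, -0.0182)  len=2.0034
  (v4,v7,v5) [++-] → (0.362315, 1.45136, -0.0182)–(1.035, 1.2978, -0.0182)  len=0.6900
  (v5,v7,v8) [-+-] → (0.362315, 1.45136, -0.0182)–(-0.3694, 1.6184, -0.0182)  len=0.7505
  (v5,v8,v3) [--+] → (1.42392, 1.87303, -0.0182)–(1.48295, 1.85955, -0.0182)  len=0.0605
  (v3,v8,v6) [+-+] → (1.42392, 1.87303, -0.0182)–(-0.529285, 2.31887, -0.0182)  len=2.0034
  (v7,v10,v8) [++-] → (-0.908832, 1.18818, -0.0182)–(-0.3694, 1.6184, -0.0182)  len=0.6900
  (v8,v10,v11) [-+-] → (-0.908832, 1.18818, -0.0182)–(-1.4956, 0.7202, -0.0182)  len=0.7505
  (v8,v11,v6) [--+] → (-0.576622, 2.28111, -0.0182)–(-0.529285, 2.31887, -0.0182)  len=0.0605
  (v6,v11,v9) [+-+] → (-0.576622, 2.28111, -0.0182)–(-2.1429, 1.03202, -0.0182)  len=2.0034
  (v10,v13,v11) [++-] → (-1.4956, 0.0302717, -0.0182)–(-1.4956, 0.7202, -0.0182)  len=0.6899
  (v11,v13,v14) [-+-] → (-1.4956, 0.0302717, -0.0182)–(-1.4956, -0.7202, -0.0182)  len=0.7505
  (v11,v14,v9) [--+] → (-2.1429, 0.971475, -0.0182)–(-2.1429, 1.03202, -0.0182)  len=0.0605
  (v9,v14,v12) [+-+] → (-2.1429, 0.971475, -0.0182)–(-2.1429, -1.03202, -0.0182)  len=2.0035
  (v13,v16,v14) [++-] → (-0.956168, -1.15042, -0.0182)–(-1.4956, -0.7202, -0.0182)  len=0.6900
  (v14,v16,v17) [-+-] → (-0.956168, -1.15042, -0.0182)–(-0.3694, -1.6184, -0.0182)  len=0.7505
  (v14,v17,v12) [--+] → (-2.09556, -1.06977, -0.0182)–(-2.1429, -1.03202, -0.0182)  len=0.0605
  (v12,v17,v15) [+-+] → (-2.09556, -1.06977, -0.0182)–(-0.529285, -2.31887, -0.0182)  len=2.0034
  (v16,v19,v17) [++-] → (0.303285, -1.46484, -0.0182)–(-0.3694, -1.6184, -0.0182)  len=0.6900
  (v17,v19,v20) [-+-] → (0.303285, -1.46484, -0.0182)–(1.035, -1.2978, -0.0182)  len=0.7505
  (v17,v20,v15) [--+] → (-0.470255, -2.30539, -0.0182)–(-0.529285, -2.31887, -0.0182)  len=0.0605
  (v15,v20,v18) [+-+] → (-0.470255, -2.30539, -0.0182)–(1.48295, -1.85955, -0.0182)  len=2.0034
  (v19,v1,v20) [++-] → (1.33436, -0.676175, -0.0182)–(1.035, -1.2978, -0.0182)  len=0.6900
  (v20,v1,v2) [-+-] → (1.33436, -0.676175, -0.0182)–(1.66, 0, -0.0182)  len=0.7505
  (v20,v2,v18) [--+] → (1.50922, -1.805, -0.0182)–(1.48295, -1.85955, -0.0182)  len=0.0605
  (v18,v2,v0) [+-+] → (1.50922, -1.805, -0.0182)–(2.37848, 0, -0.0182)  len=2.0034

Chained into 2 loop(s):
  loop 1: 14 segments, perimeter = 10.0834
  loop 2: 14 segments, perimeter = 14.4477
Total perimeter = 24.531


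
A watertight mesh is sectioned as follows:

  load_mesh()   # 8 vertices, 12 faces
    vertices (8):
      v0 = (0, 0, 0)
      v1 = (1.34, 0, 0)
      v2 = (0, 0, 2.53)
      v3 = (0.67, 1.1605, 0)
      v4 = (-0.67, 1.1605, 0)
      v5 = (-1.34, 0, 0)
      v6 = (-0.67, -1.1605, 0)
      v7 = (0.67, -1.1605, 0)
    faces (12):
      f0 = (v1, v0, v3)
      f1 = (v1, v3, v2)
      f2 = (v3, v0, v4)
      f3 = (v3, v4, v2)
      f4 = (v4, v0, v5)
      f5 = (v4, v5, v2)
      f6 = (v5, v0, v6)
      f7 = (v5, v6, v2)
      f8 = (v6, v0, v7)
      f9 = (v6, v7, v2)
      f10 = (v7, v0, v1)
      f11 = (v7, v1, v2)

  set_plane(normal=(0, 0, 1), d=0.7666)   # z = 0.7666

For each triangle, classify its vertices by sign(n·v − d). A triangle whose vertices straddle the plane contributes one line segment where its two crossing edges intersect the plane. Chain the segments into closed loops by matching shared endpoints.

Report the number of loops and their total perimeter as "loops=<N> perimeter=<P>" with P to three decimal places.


Straddling triangles (6 of 12):
  (v1,v3,v2) [--+] → (0.466987, 0.808864, 0.7666)–(0.933975, 0, 0.7666)  len=0.9340
  (v3,v4,v2) [--+] → (-0.466987, 0.808864, 0.7666)–(0.466987, 0.808864, 0.7666)  len=0.9340
  (v4,v5,v2) [--+] → (-0.933975, 0, 0.7666)–(-0.466987, 0.808864, 0.7666)  len=0.9340
  (v5,v6,v2) [--+] → (-0.466987, -0.808864, 0.7666)–(-0.933975, 0, 0.7666)  len=0.9340
  (v6,v7,v2) [--+] → (0.466987, -0.808864, 0.7666)–(-0.466987, -0.808864, 0.7666)  len=0.9340
  (v7,v1,v2) [--+] → (0.933975, 0, 0.7666)–(0.466987, -0.808864, 0.7666)  len=0.9340

Chained into 1 loop(s):
  loop 1: 6 segments, perimeter = 5.6039
Total perimeter = 5.604

loops=1 perimeter=5.604


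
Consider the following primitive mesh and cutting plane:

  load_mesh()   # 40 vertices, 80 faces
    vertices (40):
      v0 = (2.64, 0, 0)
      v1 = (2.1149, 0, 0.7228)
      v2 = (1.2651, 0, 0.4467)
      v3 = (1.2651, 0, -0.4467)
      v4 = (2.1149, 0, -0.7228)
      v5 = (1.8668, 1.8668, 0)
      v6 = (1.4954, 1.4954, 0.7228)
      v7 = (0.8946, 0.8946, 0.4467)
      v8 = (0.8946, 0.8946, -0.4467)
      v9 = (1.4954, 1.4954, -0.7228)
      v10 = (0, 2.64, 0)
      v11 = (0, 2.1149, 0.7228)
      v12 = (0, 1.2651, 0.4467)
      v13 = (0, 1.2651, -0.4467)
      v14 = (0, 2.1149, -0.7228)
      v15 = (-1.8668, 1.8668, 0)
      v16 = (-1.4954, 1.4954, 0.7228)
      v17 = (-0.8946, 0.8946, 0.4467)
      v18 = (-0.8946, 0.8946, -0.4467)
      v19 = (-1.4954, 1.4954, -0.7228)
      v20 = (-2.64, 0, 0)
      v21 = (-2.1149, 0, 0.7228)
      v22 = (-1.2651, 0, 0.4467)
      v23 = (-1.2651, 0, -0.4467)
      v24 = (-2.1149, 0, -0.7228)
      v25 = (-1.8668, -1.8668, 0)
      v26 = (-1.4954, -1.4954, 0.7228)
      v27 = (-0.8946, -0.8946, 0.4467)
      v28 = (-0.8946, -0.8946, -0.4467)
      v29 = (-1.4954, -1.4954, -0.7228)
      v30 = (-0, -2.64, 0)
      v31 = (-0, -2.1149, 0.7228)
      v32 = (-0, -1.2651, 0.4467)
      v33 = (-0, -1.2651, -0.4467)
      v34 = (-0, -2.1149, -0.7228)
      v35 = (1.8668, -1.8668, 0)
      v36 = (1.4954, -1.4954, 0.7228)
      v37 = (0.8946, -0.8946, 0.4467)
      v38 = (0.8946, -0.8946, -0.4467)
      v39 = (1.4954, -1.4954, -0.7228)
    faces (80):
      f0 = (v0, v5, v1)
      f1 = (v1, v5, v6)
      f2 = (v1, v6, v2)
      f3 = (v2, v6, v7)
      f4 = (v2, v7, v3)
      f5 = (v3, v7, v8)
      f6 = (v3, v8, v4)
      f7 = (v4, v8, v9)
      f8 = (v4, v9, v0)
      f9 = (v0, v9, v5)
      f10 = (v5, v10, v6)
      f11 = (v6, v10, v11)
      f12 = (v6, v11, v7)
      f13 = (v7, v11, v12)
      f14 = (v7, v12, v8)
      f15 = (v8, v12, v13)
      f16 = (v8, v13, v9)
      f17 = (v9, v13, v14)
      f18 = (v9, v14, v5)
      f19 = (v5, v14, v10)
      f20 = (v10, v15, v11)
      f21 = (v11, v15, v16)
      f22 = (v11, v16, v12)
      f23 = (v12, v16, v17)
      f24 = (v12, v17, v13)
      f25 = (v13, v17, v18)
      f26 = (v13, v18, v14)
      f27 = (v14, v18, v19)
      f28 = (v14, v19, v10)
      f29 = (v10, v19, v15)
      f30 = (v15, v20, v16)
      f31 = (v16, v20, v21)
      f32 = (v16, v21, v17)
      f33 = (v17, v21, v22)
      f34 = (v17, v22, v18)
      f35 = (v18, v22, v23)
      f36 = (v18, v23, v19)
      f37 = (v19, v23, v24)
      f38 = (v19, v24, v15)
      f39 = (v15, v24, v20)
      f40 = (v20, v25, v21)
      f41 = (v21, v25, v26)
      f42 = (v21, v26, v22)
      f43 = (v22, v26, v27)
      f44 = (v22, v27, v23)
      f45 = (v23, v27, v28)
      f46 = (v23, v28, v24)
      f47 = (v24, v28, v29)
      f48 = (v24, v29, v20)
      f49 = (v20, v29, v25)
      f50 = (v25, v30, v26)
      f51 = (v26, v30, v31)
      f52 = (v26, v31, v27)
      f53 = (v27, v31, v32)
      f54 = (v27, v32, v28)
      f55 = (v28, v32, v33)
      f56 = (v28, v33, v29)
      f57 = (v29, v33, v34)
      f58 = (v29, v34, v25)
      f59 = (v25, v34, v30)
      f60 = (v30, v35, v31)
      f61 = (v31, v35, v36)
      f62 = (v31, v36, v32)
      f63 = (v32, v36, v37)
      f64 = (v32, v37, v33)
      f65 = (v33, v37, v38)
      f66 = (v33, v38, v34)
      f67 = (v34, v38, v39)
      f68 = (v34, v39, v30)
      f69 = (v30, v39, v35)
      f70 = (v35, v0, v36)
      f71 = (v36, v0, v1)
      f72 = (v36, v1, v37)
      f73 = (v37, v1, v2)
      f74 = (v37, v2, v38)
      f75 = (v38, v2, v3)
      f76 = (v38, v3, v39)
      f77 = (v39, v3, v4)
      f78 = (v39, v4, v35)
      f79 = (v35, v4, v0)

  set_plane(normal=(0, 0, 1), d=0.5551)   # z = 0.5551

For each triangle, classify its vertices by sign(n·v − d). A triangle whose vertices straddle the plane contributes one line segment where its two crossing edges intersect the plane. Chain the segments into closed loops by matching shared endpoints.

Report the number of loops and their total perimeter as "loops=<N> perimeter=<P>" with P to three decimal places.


Straddling triangles (32 of 80):
  (v0,v5,v1) [--+] → (2.05734, 0.433124, 0.5551)–(2.23673, 0, 0.5551)  len=0.4688
  (v1,v5,v6) [+-+] → (2.05734, 0.433124, 0.5551)–(1.58157, 1.58157, 0.5551)  len=1.2431
  (v1,v6,v2) [++-] → (1.35552, 0.587111, 0.5551)–(1.59874, 0, 0.5551)  len=0.6355
  (v2,v6,v7) [-+-] → (1.35552, 0.587111, 0.5551)–(1.13048, 1.13048, 0.5551)  len=0.5881
  (v5,v10,v6) [--+] → (1.14845, 1.76096, 0.5551)–(1.58157, 1.58157, 0.5551)  len=0.4688
  (v6,v10,v11) [+-+] → (1.14845, 1.76096, 0.5551)–(0, 2.23673, 0.5551)  len=1.2431
  (v6,v11,v7) [++-] → (0.54337, 1.3737, 0.5551)–(1.13048, 1.13048, 0.5551)  len=0.6355
  (v7,v11,v12) [-+-] → (0.54337, 1.3737, 0.5551)–(0, 1.59874, 0.5551)  len=0.5881
  (v10,v15,v11) [--+] → (-0.433124, 2.05734, 0.5551)–(0, 2.23673, 0.5551)  len=0.4688
  (v11,v15,v16) [+-+] → (-0.433124, 2.05734, 0.5551)–(-1.58157, 1.58157, 0.5551)  len=1.2431
  (v11,v16,v12) [++-] → (-0.587111, 1.35552, 0.5551)–(0, 1.59874, 0.5551)  len=0.6355
  (v12,v16,v17) [-+-] → (-0.587111, 1.35552, 0.5551)–(-1.13048, 1.13048, 0.5551)  len=0.5881
  (v15,v20,v16) [--+] → (-1.76096, 1.14845, 0.5551)–(-1.58157, 1.58157, 0.5551)  len=0.4688
  (v16,v20,v21) [+-+] → (-1.76096, 1.14845, 0.5551)–(-2.23673, 0, 0.5551)  len=1.2431
  (v16,v21,v17) [++-] → (-1.3737, 0.54337, 0.5551)–(-1.13048, 1.13048, 0.5551)  len=0.6355
  (v17,v21,v22) [-+-] → (-1.3737, 0.54337, 0.5551)–(-1.59874, 0, 0.5551)  len=0.5881
  (v20,v25,v21) [--+] → (-2.05734, -0.433124, 0.5551)–(-2.23673, 0, 0.5551)  len=0.4688
  (v21,v25,v26) [+-+] → (-2.05734, -0.433124, 0.5551)–(-1.58157, -1.58157, 0.5551)  len=1.2431
  (v21,v26,v22) [++-] → (-1.35552, -0.587111, 0.5551)–(-1.59874, 0, 0.5551)  len=0.6355
  (v22,v26,v27) [-+-] → (-1.35552, -0.587111, 0.5551)–(-1.13048, -1.13048, 0.5551)  len=0.5881
  (v25,v30,v26) [--+] → (-1.14845, -1.76096, 0.5551)–(-1.58157, -1.58157, 0.5551)  len=0.4688
  (v26,v30,v31) [+-+] → (-1.14845, -1.76096, 0.5551)–(0, -2.23673, 0.5551)  len=1.2431
  (v26,v31,v27) [++-] → (-0.54337, -1.3737, 0.5551)–(-1.13048, -1.13048, 0.5551)  len=0.6355
  (v27,v31,v32) [-+-] → (-0.54337, -1.3737, 0.5551)–(0, -1.59874, 0.5551)  len=0.5881
  (v30,v35,v31) [--+] → (0.433124, -2.05734, 0.5551)–(0, -2.23673, 0.5551)  len=0.4688
  (v31,v35,v36) [+-+] → (0.433124, -2.05734, 0.5551)–(1.58157, -1.58157, 0.5551)  len=1.2431
  (v31,v36,v32) [++-] → (0.587111, -1.35552, 0.5551)–(0, -1.59874, 0.5551)  len=0.6355
  (v32,v36,v37) [-+-] → (0.587111, -1.35552, 0.5551)–(1.13048, -1.13048, 0.5551)  len=0.5881
  (v35,v0,v36) [--+] → (1.76096, -1.14845, 0.5551)–(1.58157, -1.58157, 0.5551)  len=0.4688
  (v36,v0,v1) [+-+] → (1.76096, -1.14845, 0.5551)–(2.23673, 0, 0.5551)  len=1.2431
  (v36,v1,v37) [++-] → (1.3737, -0.54337, 0.5551)–(1.13048, -1.13048, 0.5551)  len=0.6355
  (v37,v1,v2) [-+-] → (1.3737, -0.54337, 0.5551)–(1.59874, 0, 0.5551)  len=0.5881

Chained into 2 loop(s):
  loop 1: 16 segments, perimeter = 13.6952
  loop 2: 16 segments, perimeter = 9.7890
Total perimeter = 23.484

loops=2 perimeter=23.484


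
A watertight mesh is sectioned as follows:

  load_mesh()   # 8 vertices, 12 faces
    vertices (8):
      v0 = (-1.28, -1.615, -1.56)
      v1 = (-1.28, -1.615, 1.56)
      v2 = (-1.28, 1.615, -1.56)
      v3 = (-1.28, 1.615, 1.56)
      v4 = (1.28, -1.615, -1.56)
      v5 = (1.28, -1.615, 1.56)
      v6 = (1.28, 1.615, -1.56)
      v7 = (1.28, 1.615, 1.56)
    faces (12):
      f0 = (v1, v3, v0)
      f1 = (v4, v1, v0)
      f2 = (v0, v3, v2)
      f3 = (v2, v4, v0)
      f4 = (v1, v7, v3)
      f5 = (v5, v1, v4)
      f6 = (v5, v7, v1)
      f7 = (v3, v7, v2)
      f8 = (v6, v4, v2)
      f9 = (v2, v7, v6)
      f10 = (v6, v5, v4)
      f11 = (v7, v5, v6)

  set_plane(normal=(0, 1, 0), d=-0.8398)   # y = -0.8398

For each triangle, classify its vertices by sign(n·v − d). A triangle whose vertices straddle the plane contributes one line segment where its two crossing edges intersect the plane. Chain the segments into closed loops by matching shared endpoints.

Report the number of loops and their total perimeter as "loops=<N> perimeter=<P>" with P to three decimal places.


loops=1 perimeter=11.360

Straddling triangles (8 of 12):
  (v1,v3,v0) [-+-] → (-1.28, -0.8398, 1.56)–(-1.28, -0.8398, -0.8112)  len=2.3712
  (v0,v3,v2) [-++] → (-1.28, -0.8398, -0.8112)–(-1.28, -0.8398, -1.56)  len=0.7488
  (v2,v4,v0) [+--] → (0.6656, -0.8398, -1.56)–(-1.28, -0.8398, -1.56)  len=1.9456
  (v1,v7,v3) [-++] → (-0.6656, -0.8398, 1.56)–(-1.28, -0.8398, 1.56)  len=0.6144
  (v5,v7,v1) [-+-] → (1.28, -0.8398, 1.56)–(-0.6656, -0.8398, 1.56)  len=1.9456
  (v6,v4,v2) [+-+] → (1.28, -0.8398, -1.56)–(0.6656, -0.8398, -1.56)  len=0.6144
  (v6,v5,v4) [+--] → (1.28, -0.8398, 0.8112)–(1.28, -0.8398, -1.56)  len=2.3712
  (v7,v5,v6) [+-+] → (1.28, -0.8398, 1.56)–(1.28, -0.8398, 0.8112)  len=0.7488

Chained into 1 loop(s):
  loop 1: 8 segments, perimeter = 11.3600
Total perimeter = 11.360
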